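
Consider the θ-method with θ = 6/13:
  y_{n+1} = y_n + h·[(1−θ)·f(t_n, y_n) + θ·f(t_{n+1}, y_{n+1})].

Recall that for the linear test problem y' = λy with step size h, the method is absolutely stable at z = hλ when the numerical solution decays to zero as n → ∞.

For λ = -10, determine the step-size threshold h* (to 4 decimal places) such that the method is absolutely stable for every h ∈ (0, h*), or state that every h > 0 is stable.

With y'=λy (z=hλ):
  y_{n+1} = y_n + z·[7/13·y_n + 6/13·y_{n+1}] ⇒ (1 − 6/13z)y_{n+1} = (1 + 7/13z)y_n
  ⇒ R(z) = (1 + 7/13z)/(1 − 6/13z).

Boundary: |R(x)|=1, x<0.
x=-0.84: |R|=0.3947
R=−1: 1+7/13x = −1+6/13x ⇒ -1/13x=2 ⇒ x=2/(-1/13)=-26.0000
Confirm numerically:
  x=-20.982: |R|=0.96387 <1
  x=-19.064: |R|=0.94555 <1
  x=-13.316: |R|=0.86346 <1
  x=-26.597: |R|=1.00346 >1
  x=-26.201: |R|=1.00118 >1
So |R|<1 on (-26.0000, 0).

(-26.0000,0); λ=-10 ⇒ h* = (26)/10 = 2.6000.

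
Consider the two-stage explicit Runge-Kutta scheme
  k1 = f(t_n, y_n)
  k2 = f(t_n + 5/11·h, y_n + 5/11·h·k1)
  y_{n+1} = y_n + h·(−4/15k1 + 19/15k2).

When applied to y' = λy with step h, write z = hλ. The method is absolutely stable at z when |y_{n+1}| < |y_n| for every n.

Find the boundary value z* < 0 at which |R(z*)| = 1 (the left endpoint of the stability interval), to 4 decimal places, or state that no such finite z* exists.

Test eqn y'=λy, z=hλ:
  k1=λy_n ⇒ h·k1=z·y_n;  k2=λ(1+5/11z)y_n ⇒ h·k2=z(1+5/11z)y_n
  y_{n+1}/y_n = 1 − 4/15z + 19/15z(1+5/11z) = 1 + z + 19/33z²
  R(z) = 1 + z + 19/33z².

Find x<0 with |R(x)|<1.
x=-0.42: |R|=0.6816
R=1: x+19/33x²=0 ⇒ x=−33/19=-1.7368; min R=1−1/(4·19/33)=0.5658>−1
Confirm numerically:
  x=-1.523: |R|=0.81249 <1
  x=-1.502: |R|=0.79691 <1
  x=-1.454: |R|=0.76322 <1
  x=-0.904: |R|=0.56652 <1
  x=-2.246: |R|=1.65842 >1
  x=-2.074: |R|=1.40261 >1
  x=-1.917: |R|=1.19885 >1
Stable set (-1.7368, 0).

left endpoint -1.7368.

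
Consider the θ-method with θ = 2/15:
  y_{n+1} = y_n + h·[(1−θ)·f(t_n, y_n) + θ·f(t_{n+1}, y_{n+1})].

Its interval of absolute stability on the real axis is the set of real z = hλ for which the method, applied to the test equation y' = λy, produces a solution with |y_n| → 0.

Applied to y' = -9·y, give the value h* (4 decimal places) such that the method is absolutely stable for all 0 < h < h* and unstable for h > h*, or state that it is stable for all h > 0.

With y'=λy (z=hλ):
  y_{n+1} = y_n + z·[13/15·y_n + 2/15·y_{n+1}] ⇒ (1 − 2/15z)y_{n+1} = (1 + 13/15z)y_n
  ⇒ R(z) = (1 + 13/15z)/(1 − 2/15z).

Find x<0 with |R(x)|<1.
x=-1.21: |R|=0.0419
R=−1: 1+13/15x = −1+2/15x ⇒ -11/15x=2 ⇒ x=2/(-11/15)=-2.7273
Confirm numerically:
  x=-2.320: |R|=0.77189 <1
  x=-2.032: |R|=0.59883 <1
  x=-1.939: |R|=0.54068 <1
  x=-1.882: |R|=0.50448 <1
  x=-2.938: |R|=1.11104 >1
  x=-2.869: |R|=1.07518 >1
Interval (-2.7273, 0).

(-2.7273,0); λ=-9 ⇒ h* = (30/11)/9 = 0.3030.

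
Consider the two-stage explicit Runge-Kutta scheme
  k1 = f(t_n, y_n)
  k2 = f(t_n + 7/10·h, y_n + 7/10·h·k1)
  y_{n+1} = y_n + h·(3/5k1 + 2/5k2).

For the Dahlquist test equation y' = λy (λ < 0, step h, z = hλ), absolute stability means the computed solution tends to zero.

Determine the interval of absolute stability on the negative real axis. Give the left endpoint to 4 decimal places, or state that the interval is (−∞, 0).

Test eqn y'=λy, z=hλ:
  k1=λy_n ⇒ h·k1=z·y_n;  k2=λ(1+7/10z)y_n ⇒ h·k2=z(1+7/10z)y_n
  y_{n+1}/y_n = 1 + 3/5z + 2/5z(1+7/10z) = 1 + z + 7/25z²
  R(z) = 1 + z + 7/25z².

Boundary: |R(x)|=1, x<0.
x=-1.11: |R|=0.2350
R=1: x+7/25x²=0 ⇒ x=−25/7=-3.5714; min R=1−1/(4·7/25)=0.1071>−1
Confirm numerically:
  x=-3.203: |R|=0.66958 <1
  x=-2.269: |R|=0.17254 <1
  x=-1.990: |R|=0.11883 <1
  x=-3.935: |R|=1.40058 >1
  x=-3.886: |R|=1.34228 >1
Stable set (-3.5714, 0).

(-3.5714, 0).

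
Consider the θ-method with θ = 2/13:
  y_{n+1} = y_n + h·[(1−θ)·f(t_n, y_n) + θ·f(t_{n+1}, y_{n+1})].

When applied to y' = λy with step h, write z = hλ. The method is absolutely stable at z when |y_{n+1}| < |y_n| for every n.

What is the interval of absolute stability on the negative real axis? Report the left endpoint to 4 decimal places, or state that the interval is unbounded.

(-2.8889, 0).

With y'=λy (z=hλ):
  y_{n+1} = y_n + z·[11/13·y_n + 2/13·y_{n+1}] ⇒ (1 − 2/13z)y_{n+1} = (1 + 11/13z)y_n
  R(z) = (1 + 11/13z)/(1 − 2/13z).

Solve |R(x)|<1 on ℝ⁻.
x=-0.65: |R|=0.4091
R=−1: 1+11/13x = −1+2/13x ⇒ -9/13x=2 ⇒ x=2/(-9/13)=-2.8889
Confirm numerically:
  x=-2.661: |R|=0.88806 <1
  x=-2.593: |R|=0.85357 <1
  x=-1.725: |R|=0.36322 <1
  x=-1.513: |R|=0.22732 <1
  x=-3.402: |R|=1.23319 >1
  x=-3.331: |R|=1.20237 >1
  x=-2.917: |R|=1.01343 >1
Interval (-2.8889, 0).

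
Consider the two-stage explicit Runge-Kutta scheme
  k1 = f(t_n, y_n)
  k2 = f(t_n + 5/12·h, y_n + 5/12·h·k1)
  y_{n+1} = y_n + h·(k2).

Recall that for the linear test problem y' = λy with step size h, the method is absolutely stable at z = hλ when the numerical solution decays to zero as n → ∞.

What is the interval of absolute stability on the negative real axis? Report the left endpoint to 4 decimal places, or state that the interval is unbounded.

Set f=λy, z=hλ:
  k1=λy_n ⇒ h·k1=z·y_n;  k2=λ(1+5/12z)y_n ⇒ h·k2=z(1+5/12z)y_n
  y_{n+1}/y_n = 1 + z(1+5/12z) = 1 + z + 5/12z²
  so R(z) = 1 + z + 5/12z².

Find x<0 with |R(x)|<1.
x=-0.66: |R|=0.5215
R=1: x+5/12x²=0 ⇒ x=−12/5=-2.4000; min R=1−1/(4·5/12)=0.4000>−1
Confirm numerically:
  x=-2.248: |R|=0.85763 <1
  x=-1.400: |R|=0.41667 <1
  x=-1.014: |R|=0.41442 <1
  x=-2.660: |R|=1.28817 >1
  x=-2.429: |R|=1.02935 >1
So |R|<1 on (-2.4000, 0).

z∈(-2.4000,0).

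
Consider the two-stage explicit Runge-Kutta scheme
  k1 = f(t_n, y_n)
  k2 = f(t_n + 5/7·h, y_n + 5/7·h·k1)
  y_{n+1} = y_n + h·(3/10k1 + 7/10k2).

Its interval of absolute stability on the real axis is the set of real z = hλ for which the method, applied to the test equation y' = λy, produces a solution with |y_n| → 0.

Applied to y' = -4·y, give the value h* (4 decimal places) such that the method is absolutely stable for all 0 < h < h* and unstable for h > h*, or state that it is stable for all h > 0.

With y'=λy (z=hλ):
  k1=λy_n ⇒ h·k1=z·y_n;  k2=λ(1+5/7z)y_n ⇒ h·k2=z(1+5/7z)y_n
  y_{n+1}/y_n = 1 + 3/10z + 7/10z(1+5/7z) = 1 + z + 1/2z²
  R(z) = 1 + z + 1/2z².

Solve |R(x)|<1 on ℝ⁻.
x=-1.41: |R|=0.5840
R=1: x+1/2x²=0 ⇒ x=−2=-2.0000; min R=1−1/(4·1/2)=0.5000>−1
Confirm numerically:
  x=-1.607: |R|=0.68422 <1
  x=-1.254: |R|=0.53226 <1
  x=-1.059: |R|=0.50174 <1
  x=-1.039: |R|=0.50076 <1
  x=-2.487: |R|=1.60558 >1
  x=-2.136: |R|=1.14525 >1
  x=-2.103: |R|=1.10830 >1
So |R|<1 on (-2.0000, 0).

(-2.0000,0); λ=-4 ⇒ h* = (2)/4 = 0.5000.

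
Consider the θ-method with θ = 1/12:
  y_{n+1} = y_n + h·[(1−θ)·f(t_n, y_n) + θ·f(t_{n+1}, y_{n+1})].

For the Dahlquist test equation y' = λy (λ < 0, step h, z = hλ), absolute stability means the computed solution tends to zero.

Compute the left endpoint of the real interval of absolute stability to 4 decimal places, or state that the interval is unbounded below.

left endpoint -2.4000.

Test eqn y'=λy, z=hλ:
  y_{n+1} = y_n + z·[11/12·y_n + 1/12·y_{n+1}] ⇒ (1 − 1/12z)y_{n+1} = (1 + 11/12z)y_n
  ⇒ R(z) = (1 + 11/12z)/(1 − 1/12z).

Find x<0 with |R(x)|<1.
x=-1.72: |R|=0.5044
R=−1: 1+11/12x = −1+1/12x ⇒ -5/6x=2 ⇒ x=2/(-5/6)=-2.4000
Confirm numerically:
  x=-2.186: |R|=0.84915 <1
  x=-2.101: |R|=0.78796 <1
  x=-1.628: |R|=0.43352 <1
  x=-2.893: |R|=1.33103 >1
  x=-2.762: |R|=1.24522 >1
So |R|<1 on (-2.4000, 0).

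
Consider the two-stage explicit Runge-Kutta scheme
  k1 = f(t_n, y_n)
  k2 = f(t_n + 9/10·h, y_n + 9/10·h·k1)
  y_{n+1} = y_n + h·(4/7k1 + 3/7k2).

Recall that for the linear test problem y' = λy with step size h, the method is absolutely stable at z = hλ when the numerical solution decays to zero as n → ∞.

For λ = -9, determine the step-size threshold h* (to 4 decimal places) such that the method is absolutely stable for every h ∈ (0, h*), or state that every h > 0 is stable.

Set f=λy, z=hλ:
  k1=λy_n ⇒ h·k1=z·y_n;  k2=λ(1+9/10z)y_n ⇒ h·k2=z(1+9/10z)y_n
  y_{n+1}/y_n = 1 + 4/7z + 3/7z(1+9/10z) = 1 + z + 27/70z²
  Hence R(z) = 1 + z + 27/70z².

Find x<0 with |R(x)|<1.
x=-0.33: |R|=0.7120
R=1: x+27/70x²=0 ⇒ x=−70/27=-2.5926; min R=1−1/(4·27/70)=0.3519>−1
Confirm numerically:
  x=-2.163: |R|=0.64159 <1
  x=-1.996: |R|=0.54069 <1
  x=-1.592: |R|=0.38558 <1
  x=-1.569: |R|=0.38054 <1
  x=-3.073: |R|=1.56943 >1
  x=-2.922: |R|=1.37126 >1
  x=-2.640: |R|=1.04827 >1
So |R|<1 on (-2.5926, 0).

(-2.5926,0); λ=-9 ⇒ h* = (70/27)/9 = 0.2881.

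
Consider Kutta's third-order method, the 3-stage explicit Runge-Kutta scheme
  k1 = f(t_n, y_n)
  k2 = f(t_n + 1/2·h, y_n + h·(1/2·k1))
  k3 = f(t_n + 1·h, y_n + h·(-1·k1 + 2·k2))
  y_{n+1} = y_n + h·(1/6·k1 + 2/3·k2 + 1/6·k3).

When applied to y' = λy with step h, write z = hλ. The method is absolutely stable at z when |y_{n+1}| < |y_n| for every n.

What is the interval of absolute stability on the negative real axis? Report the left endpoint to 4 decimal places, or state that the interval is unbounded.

(-2.5127, 0).

Test eqn y'=λy, z=hλ:
  order 3, 3-stage ⇒ R(z)=1+z+z^2/2+z^3/6
  (e.g. R(-1.77)=-0.12776, |R|=0.12776)

Solve |R(x)|<1 on ℝ⁻.
x=-1.77: |R|=0.1278
|R(-2.62)|=1.1853 |R(-1.63)|=0.0233 |R(-0.79)|=0.4399
Bisect:
  x_lo=-3.3299 |R|=2.9396  x_hi=-0.3989 |R|=0.6701
  mid=-1.86440 |R|=0.20652 →hi
  mid=-2.59716 |R|=1.14428 →lo
  mid=-2.23078 |R|=0.59279 →hi
  mid=-2.41397 |R|=0.84481 →hi
  mid=-2.50556 |R|=0.98823 →hi
  mid=-2.55136 |R|=1.06463 →lo
  mid=-2.52846 |R|=1.02603 →lo
  mid=-2.51701 |R|=1.00703 →lo
  mid=-2.51129 |R|=0.99761 →hi
  mid=-2.51415 |R|=1.00231 →lo
  ...
  [-2.51290,-2.51272] ⇒ x*=-2.5127
Interval (-2.5127, 0).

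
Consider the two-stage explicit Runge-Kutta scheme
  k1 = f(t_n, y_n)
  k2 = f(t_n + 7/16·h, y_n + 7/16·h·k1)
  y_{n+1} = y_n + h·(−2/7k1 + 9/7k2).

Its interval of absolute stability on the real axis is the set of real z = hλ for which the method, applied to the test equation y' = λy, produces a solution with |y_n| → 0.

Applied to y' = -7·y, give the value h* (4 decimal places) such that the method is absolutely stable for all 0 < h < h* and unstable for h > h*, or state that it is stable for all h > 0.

Set f=λy, z=hλ:
  k1=λy_n ⇒ h·k1=z·y_n;  k2=λ(1+7/16z)y_n ⇒ h·k2=z(1+7/16z)y_n
  y_{n+1}/y_n = 1 − 2/7z + 9/7z(1+7/16z) = 1 + z + 9/16z²
  ⇒ R(z) = 1 + z + 9/16z².

Need |R(x)|<1, x<0.
x=-1.33: |R|=0.6650
R=1: x+9/16x²=0 ⇒ x=−16/9=-1.7778; min R=1−1/(4·9/16)=0.5556>−1
Confirm numerically:
  x=-1.019: |R|=0.56508 <1
  x=-0.860: |R|=0.55602 <1
  x=-0.757: |R|=0.56534 <1
  x=-2.270: |R|=1.62851 >1
  x=-2.114: |R|=1.39981 >1
  x=-2.081: |R|=1.35494 >1
Stable set (-1.7778, 0).

(-1.7778,0); λ=-7 ⇒ h* = (16/9)/7 = 0.2540.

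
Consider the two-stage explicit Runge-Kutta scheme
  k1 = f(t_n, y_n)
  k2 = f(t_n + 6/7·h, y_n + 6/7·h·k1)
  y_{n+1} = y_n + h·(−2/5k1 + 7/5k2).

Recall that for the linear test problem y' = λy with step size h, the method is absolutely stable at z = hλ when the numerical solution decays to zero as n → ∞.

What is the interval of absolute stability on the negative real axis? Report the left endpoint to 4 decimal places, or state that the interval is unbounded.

z∈(-0.8333,0).

Set f=λy, z=hλ:
  k1=λy_n ⇒ h·k1=z·y_n;  k2=λ(1+6/7z)y_n ⇒ h·k2=z(1+6/7z)y_n
  y_{n+1}/y_n = 1 − 2/5z + 7/5z(1+6/7z) = 1 + z + 6/5z²
  Hence R(z) = 1 + z + 6/5z².

Solve |R(x)|<1 on ℝ⁻.
x=-1: |R|=1.2000
R=1: x+6/5x²=0 ⇒ x=−5/6=-0.8333; min R=1−1/(4·6/5)=0.7917>−1
Confirm numerically:
  x=-0.770: |R|=0.94148 <1
  x=-0.682: |R|=0.87615 <1
  x=-0.539: |R|=0.80963 <1
  x=-0.437: |R|=0.79216 <1
  x=-1.121: |R|=1.38697 >1
  x=-1.079: |R|=1.31809 >1
Stable set (-0.8333, 0).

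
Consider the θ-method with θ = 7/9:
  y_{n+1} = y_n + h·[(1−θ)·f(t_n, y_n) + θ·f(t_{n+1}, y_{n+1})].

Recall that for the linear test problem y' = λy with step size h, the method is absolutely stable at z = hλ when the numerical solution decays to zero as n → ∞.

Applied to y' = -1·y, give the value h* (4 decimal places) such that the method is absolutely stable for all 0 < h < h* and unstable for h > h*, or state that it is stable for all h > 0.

Test eqn y'=λy, z=hλ:
  y_{n+1} = y_n + z·[2/9·y_n + 7/9·y_{n+1}] ⇒ (1 − 7/9z)y_{n+1} = (1 + 2/9z)y_n
  ⇒ R(z) = (1 + 2/9z)/(1 − 7/9z).

Boundary: |R(x)|=1, x<0.
x=-0.44: |R|=0.6722
x=-2: |R|=0.2174
x=-10: |R|=0.1392
x=-100: |R|=0.2694
θ=7/9≥1/2 ⇒ |1+2/9x|<|1−7/9x| ∀x<0 ⇒ stable on all of ℝ⁻.

unbounded; (−∞, 0). Any h>0 works for λ=-1.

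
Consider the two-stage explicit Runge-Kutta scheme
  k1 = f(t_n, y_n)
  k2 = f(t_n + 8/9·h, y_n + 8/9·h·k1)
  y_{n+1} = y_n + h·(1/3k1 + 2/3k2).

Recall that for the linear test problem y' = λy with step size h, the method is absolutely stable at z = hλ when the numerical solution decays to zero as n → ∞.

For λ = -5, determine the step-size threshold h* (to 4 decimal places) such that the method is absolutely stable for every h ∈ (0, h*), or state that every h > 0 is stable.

(-1.6875,0); λ=-5 ⇒ h* = (27/16)/5 = 0.3375.

Set f=λy, z=hλ:
  k1=λy_n ⇒ h·k1=z·y_n;  k2=λ(1+8/9z)y_n ⇒ h·k2=z(1+8/9z)y_n
  y_{n+1}/y_n = 1 + 1/3z + 2/3z(1+8/9z) = 1 + z + 16/27z²
  ⇒ R(z) = 1 + z + 16/27z².

Find x<0 with |R(x)|<1.
x=-1.27: |R|=0.6858
R=1: x+16/27x²=0 ⇒ x=−27/16=-1.6875; min R=1−1/(4·16/27)=0.5781>−1
Confirm numerically:
  x=-1.470: |R|=0.81053 <1
  x=-1.356: |R|=0.73362 <1
  x=-1.276: |R|=0.68885 <1
  x=-0.828: |R|=0.57827 <1
  x=-2.181: |R|=1.63782 >1
  x=-1.924: |R|=1.26965 >1
  x=-1.730: |R|=1.04357 >1
Interval (-1.6875, 0).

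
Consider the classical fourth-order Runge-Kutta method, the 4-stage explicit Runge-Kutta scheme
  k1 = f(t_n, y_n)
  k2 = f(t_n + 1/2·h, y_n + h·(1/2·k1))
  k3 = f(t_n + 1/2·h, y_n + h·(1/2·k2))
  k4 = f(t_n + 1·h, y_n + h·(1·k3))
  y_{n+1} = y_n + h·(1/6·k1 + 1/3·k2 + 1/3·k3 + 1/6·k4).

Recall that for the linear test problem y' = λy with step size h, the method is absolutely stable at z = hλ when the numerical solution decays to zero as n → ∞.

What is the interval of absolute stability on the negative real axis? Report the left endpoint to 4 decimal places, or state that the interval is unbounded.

z∈(-2.7853,0).

Test eqn y'=λy, z=hλ:
  order 4, 4-stage ⇒ R(z)=1+z+z^2/2+z^3/6+z^4/24
  (e.g. R(-0.72)=0.48819, |R|=0.48819)

Boundary: |R(x)|=1, x<0.
x=-0.72: |R|=0.4882
|R(-2.55)|=0.6995 |R(-1.65)|=0.2714 |R(-0.5)|=0.6068
Bisect:
  x_lo=-3.4777 |R|=2.6543  x_hi=-0.2201 |R|=0.8024
  mid=-1.84892 |R|=0.29383 →hi
  mid=-2.66333 |R|=0.83116 →hi
  mid=-3.07054 |R|=1.52241 →lo
  mid=-2.86693 |R|=1.13023 →lo
  mid=-2.76513 |R|=0.97003 →hi
  mid=-2.81603 |R|=1.04734 →lo
  mid=-2.79058 |R|=1.00800 →lo
  mid=-2.77786 |R|=0.98885 →hi
  mid=-2.78422 |R|=0.99838 →hi
  mid=-2.78740 |R|=1.00318 →lo
  ...
  [-2.78541,-2.78522] ⇒ x*=-2.7853
Interval (-2.7853, 0).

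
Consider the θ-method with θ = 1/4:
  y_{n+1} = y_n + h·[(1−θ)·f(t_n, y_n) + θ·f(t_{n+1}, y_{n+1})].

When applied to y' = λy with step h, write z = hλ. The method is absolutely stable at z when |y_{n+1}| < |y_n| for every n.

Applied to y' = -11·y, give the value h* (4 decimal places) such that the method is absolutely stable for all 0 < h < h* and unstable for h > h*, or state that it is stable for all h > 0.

Set f=λy, z=hλ:
  y_{n+1} = y_n + z·[3/4·y_n + 1/4·y_{n+1}] ⇒ (1 − 1/4z)y_{n+1} = (1 + 3/4z)y_n
  Hence R(z) = (1 + 3/4z)/(1 − 1/4z).

Solve |R(x)|<1 on ℝ⁻.
x=-1.49: |R|=0.0856
R=−1: 1+3/4x = −1+1/4x ⇒ -1/2x=2 ⇒ x=2/(-1/2)=-4.0000
Confirm numerically:
  x=-3.154: |R|=0.76349 <1
  x=-2.479: |R|=0.53048 <1
  x=-2.371: |R|=0.48862 <1
  x=-4.520: |R|=1.12207 >1
  x=-4.309: |R|=1.07438 >1
So |R|<1 on (-4.0000, 0).

(-4.0000,0); λ=-11 ⇒ h* = (4)/11 = 0.3636.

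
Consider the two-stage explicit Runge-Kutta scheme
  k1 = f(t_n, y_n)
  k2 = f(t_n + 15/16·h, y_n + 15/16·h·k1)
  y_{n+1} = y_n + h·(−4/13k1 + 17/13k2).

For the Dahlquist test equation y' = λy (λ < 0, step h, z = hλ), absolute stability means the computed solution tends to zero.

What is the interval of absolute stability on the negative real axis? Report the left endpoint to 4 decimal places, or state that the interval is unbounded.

On y'=λy, z=hλ:
  k1=λy_n ⇒ h·k1=z·y_n;  k2=λ(1+15/16z)y_n ⇒ h·k2=z(1+15/16z)y_n
  y_{n+1}/y_n = 1 − 4/13z + 17/13z(1+15/16z) = 1 + z + 255/208z²
  R(z) = 1 + z + 255/208z².

Find x<0 with |R(x)|<1.
x=-1.1: |R|=1.3834
R=1: x+255/208x²=0 ⇒ x=−208/255=-0.8157; min R=1−1/(4·255/208)=0.7961>−1
Confirm numerically:
  x=-0.717: |R|=0.91325 <1
  x=-0.673: |R|=0.88227 <1
  x=-0.648: |R|=0.86679 <1
  x=-0.386: |R|=0.79666 <1
  x=-1.406: |R|=2.01752 >1
  x=-1.012: |R|=1.24356 >1
So |R|<1 on (-0.8157, 0).

z∈(-0.8157,0).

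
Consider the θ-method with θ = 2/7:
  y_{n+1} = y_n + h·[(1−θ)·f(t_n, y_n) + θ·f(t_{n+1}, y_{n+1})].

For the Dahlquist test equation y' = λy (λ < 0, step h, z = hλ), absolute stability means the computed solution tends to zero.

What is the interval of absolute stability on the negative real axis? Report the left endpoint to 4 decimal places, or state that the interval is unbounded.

z∈(-4.6667,0).

Set f=λy, z=hλ:
  y_{n+1} = y_n + z·[5/7·y_n + 2/7·y_{n+1}] ⇒ (1 − 2/7z)y_{n+1} = (1 + 5/7z)y_n
  ⇒ R(z) = (1 + 5/7z)/(1 − 2/7z).

Solve |R(x)|<1 on ℝ⁻.
x=-1.5: |R|=0.0500
R=−1: 1+5/7x = −1+2/7x ⇒ -3/7x=2 ⇒ x=2/(-3/7)=-4.6667
Confirm numerically:
  x=-4.478: |R|=0.96453 <1
  x=-3.787: |R|=0.81892 <1
  x=-2.869: |R|=0.57662 <1
  x=-5.246: |R|=1.09936 >1
  x=-5.010: |R|=1.06052 >1
  x=-4.935: |R|=1.04772 >1
Interval (-4.6667, 0).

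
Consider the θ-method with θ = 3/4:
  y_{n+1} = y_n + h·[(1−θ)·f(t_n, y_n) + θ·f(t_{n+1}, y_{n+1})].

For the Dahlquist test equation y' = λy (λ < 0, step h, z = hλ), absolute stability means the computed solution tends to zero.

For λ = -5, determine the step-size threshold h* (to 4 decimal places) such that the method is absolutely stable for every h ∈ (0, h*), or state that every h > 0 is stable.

On y'=λy, z=hλ:
  y_{n+1} = y_n + z·[1/4·y_n + 3/4·y_{n+1}] ⇒ (1 − 3/4z)y_{n+1} = (1 + 1/4z)y_n
  R(z) = (1 + 1/4z)/(1 − 3/4z).

Boundary: |R(x)|=1, x<0.
x=-0.85: |R|=0.4809
x=-2: |R|=0.2000
x=-10: |R|=0.1765
x=-100: |R|=0.3158
θ=3/4≥1/2 ⇒ |1+1/4x|<|1−3/4x| ∀x<0 ⇒ stable on all of ℝ⁻.

unbounded; (−∞, 0). Any h>0 works for λ=-5.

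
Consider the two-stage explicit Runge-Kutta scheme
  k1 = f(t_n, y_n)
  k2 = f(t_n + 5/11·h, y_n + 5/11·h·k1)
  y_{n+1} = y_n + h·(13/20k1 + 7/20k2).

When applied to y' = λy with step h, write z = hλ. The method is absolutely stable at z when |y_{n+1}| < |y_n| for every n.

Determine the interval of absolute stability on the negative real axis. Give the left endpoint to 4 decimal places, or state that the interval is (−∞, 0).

Set f=λy, z=hλ:
  k1=λy_n ⇒ h·k1=z·y_n;  k2=λ(1+5/11z)y_n ⇒ h·k2=z(1+5/11z)y_n
  y_{n+1}/y_n = 1 + 13/20z + 7/20z(1+5/11z) = 1 + z + 7/44z²
  ⇒ R(z) = 1 + z + 7/44z².

Find x<0 with |R(x)|<1.
x=-0.6: |R|=0.4573
R=1: x+7/44x²=0 ⇒ x=−44/7=-6.2857; min R=1−1/(4·7/44)=-0.5714>−1
Confirm numerically:
  x=-5.430: |R|=0.26078 <1
  x=-5.241: |R|=0.12892 <1
  x=-5.015: |R|=0.01383 <1
  x=-4.107: |R|=0.42354 <1
  x=-6.862: |R|=1.62912 >1
  x=-6.733: |R|=1.47911 >1
  x=-6.553: |R|=1.27865 >1
So |R|<1 on (-6.2857, 0).

z∈(-6.2857,0).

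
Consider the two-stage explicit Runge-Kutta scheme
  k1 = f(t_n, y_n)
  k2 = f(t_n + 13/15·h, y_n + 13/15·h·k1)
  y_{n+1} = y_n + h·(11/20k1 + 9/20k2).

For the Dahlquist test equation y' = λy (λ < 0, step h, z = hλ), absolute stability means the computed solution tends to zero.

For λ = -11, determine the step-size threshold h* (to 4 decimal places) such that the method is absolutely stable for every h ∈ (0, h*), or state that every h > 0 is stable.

Test eqn y'=λy, z=hλ:
  k1=λy_n ⇒ h·k1=z·y_n;  k2=λ(1+13/15z)y_n ⇒ h·k2=z(1+13/15z)y_n
  y_{n+1}/y_n = 1 + 11/20z + 9/20z(1+13/15z) = 1 + z + 39/100z²
  R(z) = 1 + z + 39/100z².

Boundary: |R(x)|=1, x<0.
x=-1.75: |R|=0.4444
R=1: x+39/100x²=0 ⇒ x=−100/39=-2.5641; min R=1−1/(4·39/100)=0.3590>−1
Confirm numerically:
  x=-2.376: |R|=0.82570 <1
  x=-1.642: |R|=0.40950 <1
  x=-1.425: |R|=0.36694 <1
  x=-3.081: |R|=1.62110 >1
  x=-3.009: |R|=1.52209 >1
  x=-2.713: |R|=1.15754 >1
So |R|<1 on (-2.5641, 0).

(-2.5641,0); λ=-11 ⇒ h* = (100/39)/11 = 0.2331.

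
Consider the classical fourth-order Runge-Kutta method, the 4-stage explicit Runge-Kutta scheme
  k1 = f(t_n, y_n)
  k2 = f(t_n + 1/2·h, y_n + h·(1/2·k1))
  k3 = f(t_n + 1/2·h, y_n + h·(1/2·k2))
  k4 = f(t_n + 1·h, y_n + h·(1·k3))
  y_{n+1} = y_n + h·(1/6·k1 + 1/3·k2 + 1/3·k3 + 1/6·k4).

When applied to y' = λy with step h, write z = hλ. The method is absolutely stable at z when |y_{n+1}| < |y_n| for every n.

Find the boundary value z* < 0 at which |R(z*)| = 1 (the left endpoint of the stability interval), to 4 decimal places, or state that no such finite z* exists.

left endpoint -2.7853.

On y'=λy, z=hλ:
  order 4, 4-stage ⇒ R(z)=1+z+z^2/2+z^3/6+z^4/24
  (e.g. R(-0.66)=0.51779, |R|=0.51779)

Need |R(x)|<1, x<0.
x=-0.66: |R|=0.5178
|R(-2.95)|=1.2781 |R(-2.67)|=0.8396 |R(-1.04)|=0.3621
Bisect:
  x_lo=-3.4820 |R|=2.6690  x_hi=-0.3846 |R|=0.6808
  mid=-1.93333 |R|=0.31328 →hi
  mid=-2.70768 |R|=0.88915 →hi
  mid=-3.09485 |R|=1.57623 →lo
  mid=-2.90126 |R|=1.18939 →lo
  mid=-2.80447 |R|=1.02930 →lo
  mid=-2.75607 |R|=0.95683 →hi
  mid=-2.78027 |R|=0.99245 →hi
  mid=-2.79237 |R|=1.01072 →lo
  mid=-2.78632 |R|=1.00155 →lo
  ...
  [-2.78538,-2.78519] ⇒ x*=-2.7853
Stable set (-2.7853, 0).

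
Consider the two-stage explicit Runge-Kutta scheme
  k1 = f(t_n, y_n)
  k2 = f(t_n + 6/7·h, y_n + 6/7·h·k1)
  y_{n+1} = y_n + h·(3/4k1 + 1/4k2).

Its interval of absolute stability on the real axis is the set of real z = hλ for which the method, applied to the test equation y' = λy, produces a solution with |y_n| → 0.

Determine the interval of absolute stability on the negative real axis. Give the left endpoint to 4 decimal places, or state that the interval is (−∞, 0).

Set f=λy, z=hλ:
  k1=λy_n ⇒ h·k1=z·y_n;  k2=λ(1+6/7z)y_n ⇒ h·k2=z(1+6/7z)y_n
  y_{n+1}/y_n = 1 + 3/4z + 1/4z(1+6/7z) = 1 + z + 3/14z²
  ⇒ R(z) = 1 + z + 3/14z².

Need |R(x)|<1, x<0.
x=-0.86: |R|=0.2985
R=1: x+3/14x²=0 ⇒ x=−14/3=-4.6667; min R=1−1/(4·3/14)=-0.1667>−1
Confirm numerically:
  x=-4.022: |R|=0.44439 <1
  x=-3.975: |R|=0.41085 <1
  x=-2.223: |R|=0.16406 <1
  x=-5.090: |R|=1.46174 >1
  x=-5.055: |R|=1.42065 >1
  x=-4.803: |R|=1.14032 >1
Interval (-4.6667, 0).

(-4.6667, 0).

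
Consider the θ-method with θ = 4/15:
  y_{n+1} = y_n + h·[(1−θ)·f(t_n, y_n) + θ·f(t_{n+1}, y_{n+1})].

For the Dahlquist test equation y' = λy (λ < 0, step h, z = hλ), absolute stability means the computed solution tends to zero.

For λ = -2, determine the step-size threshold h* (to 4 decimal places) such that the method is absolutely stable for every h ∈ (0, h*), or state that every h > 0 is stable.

(-4.2857,0); λ=-2 ⇒ h* = (30/7)/2 = 2.1429.

With y'=λy (z=hλ):
  y_{n+1} = y_n + z·[11/15·y_n + 4/15·y_{n+1}] ⇒ (1 − 4/15z)y_{n+1} = (1 + 11/15z)y_n
  R(z) = (1 + 11/15z)/(1 − 4/15z).

Need |R(x)|<1, x<0.
x=-0.83: |R|=0.3204
R=−1: 1+11/15x = −1+4/15x ⇒ -7/15x=2 ⇒ x=2/(-7/15)=-4.2857
Confirm numerically:
  x=-3.948: |R|=0.92323 <1
  x=-3.701: |R|=0.86267 <1
  x=-2.014: |R|=0.31029 <1
  x=-1.738: |R|=0.18759 <1
  x=-4.512: |R|=1.04793 >1
  x=-4.443: |R|=1.03360 >1
  x=-4.341: |R|=1.01196 >1
So |R|<1 on (-4.2857, 0).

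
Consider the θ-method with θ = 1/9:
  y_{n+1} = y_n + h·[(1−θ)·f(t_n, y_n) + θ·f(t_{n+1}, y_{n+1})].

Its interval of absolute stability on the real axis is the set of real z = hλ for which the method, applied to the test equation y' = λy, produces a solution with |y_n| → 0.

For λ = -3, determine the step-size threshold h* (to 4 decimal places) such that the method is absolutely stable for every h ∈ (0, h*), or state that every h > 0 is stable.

(-2.5714,0); λ=-3 ⇒ h* = (18/7)/3 = 0.8571.

Set f=λy, z=hλ:
  y_{n+1} = y_n + z·[8/9·y_n + 1/9·y_{n+1}] ⇒ (1 − 1/9z)y_{n+1} = (1 + 8/9z)y_n
  ⇒ R(z) = (1 + 8/9z)/(1 − 1/9z).

Boundary: |R(x)|=1, x<0.
x=-0.61: |R|=0.4287
R=−1: 1+8/9x = −1+1/9x ⇒ -7/9x=2 ⇒ x=2/(-7/9)=-2.5714
Confirm numerically:
  x=-2.541: |R|=0.98154 <1
  x=-2.276: |R|=0.81660 <1
  x=-1.784: |R|=0.48887 <1
  x=-2.983: |R|=1.24042 >1
  x=-2.956: |R|=1.22516 >1
  x=-2.772: |R|=1.11927 >1
So |R|<1 on (-2.5714, 0).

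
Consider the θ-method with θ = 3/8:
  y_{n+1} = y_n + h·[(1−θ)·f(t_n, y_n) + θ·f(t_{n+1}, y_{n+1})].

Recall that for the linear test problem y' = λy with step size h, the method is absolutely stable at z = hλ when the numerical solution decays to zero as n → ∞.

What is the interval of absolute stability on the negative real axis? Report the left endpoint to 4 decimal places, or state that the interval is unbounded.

On y'=λy, z=hλ:
  y_{n+1} = y_n + z·[5/8·y_n + 3/8·y_{n+1}] ⇒ (1 − 3/8z)y_{n+1} = (1 + 5/8z)y_n
  so R(z) = (1 + 5/8z)/(1 − 3/8z).

Boundary: |R(x)|=1, x<0.
x=-0.36: |R|=0.6828
R=−1: 1+5/8x = −1+3/8x ⇒ -1/4x=2 ⇒ x=2/(-1/4)=-8.0000
Confirm numerically:
  x=-6.921: |R|=0.92497 <1
  x=-6.465: |R|=0.88794 <1
  x=-5.165: |R|=0.75867 <1
  x=-8.401: |R|=1.02415 >1
  x=-8.224: |R|=1.01371 >1
Stable set (-8.0000, 0).

(-8.0000, 0).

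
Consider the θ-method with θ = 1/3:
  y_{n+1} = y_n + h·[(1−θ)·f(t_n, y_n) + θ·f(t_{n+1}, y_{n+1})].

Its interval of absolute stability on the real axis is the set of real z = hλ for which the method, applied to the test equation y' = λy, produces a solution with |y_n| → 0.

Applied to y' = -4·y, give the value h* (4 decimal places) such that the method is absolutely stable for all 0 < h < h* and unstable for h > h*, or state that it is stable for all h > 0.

(-6.0000,0); λ=-4 ⇒ h* = (6)/4 = 1.5000.

Set f=λy, z=hλ:
  y_{n+1} = y_n + z·[2/3·y_n + 1/3·y_{n+1}] ⇒ (1 − 1/3z)y_{n+1} = (1 + 2/3z)y_n
  R(z) = (1 + 2/3z)/(1 − 1/3z).

Need |R(x)|<1, x<0.
x=-1.55: |R|=0.0220
R=−1: 1+2/3x = −1+1/3x ⇒ -1/3x=2 ⇒ x=2/(-1/3)=-6.0000
Confirm numerically:
  x=-5.117: |R|=0.89122 <1
  x=-3.353: |R|=0.58335 <1
  x=-2.405: |R|=0.33488 <1
  x=-6.506: |R|=1.05323 >1
  x=-6.438: |R|=1.04641 >1
  x=-6.239: |R|=1.02587 >1
So |R|<1 on (-6.0000, 0).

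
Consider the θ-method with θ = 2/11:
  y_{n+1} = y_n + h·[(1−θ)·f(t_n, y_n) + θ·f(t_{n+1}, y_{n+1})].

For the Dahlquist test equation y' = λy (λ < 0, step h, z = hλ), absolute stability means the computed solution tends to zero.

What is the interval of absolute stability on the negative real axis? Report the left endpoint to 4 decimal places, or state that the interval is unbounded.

z∈(-3.1429,0).

On y'=λy, z=hλ:
  y_{n+1} = y_n + z·[9/11·y_n + 2/11·y_{n+1}] ⇒ (1 − 2/11z)y_{n+1} = (1 + 9/11z)y_n
  ⇒ R(z) = (1 + 9/11z)/(1 − 2/11z).

Find x<0 with |R(x)|<1.
x=-1.54: |R|=0.2031
R=−1: 1+9/11x = −1+2/11x ⇒ -7/11x=2 ⇒ x=2/(-7/11)=-3.1429
Confirm numerically:
  x=-3.047: |R|=0.96075 <1
  x=-2.664: |R|=0.79471 <1
  x=-2.264: |R|=0.60381 <1
  x=-1.817: |R|=0.36579 <1
  x=-3.618: |R|=1.18239 >1
  x=-3.362: |R|=1.08655 >1
Interval (-3.1429, 0).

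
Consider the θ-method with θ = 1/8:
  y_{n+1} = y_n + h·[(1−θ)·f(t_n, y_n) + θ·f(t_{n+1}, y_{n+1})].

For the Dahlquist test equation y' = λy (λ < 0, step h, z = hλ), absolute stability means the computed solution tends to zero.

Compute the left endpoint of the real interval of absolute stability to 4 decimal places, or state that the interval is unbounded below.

Test eqn y'=λy, z=hλ:
  y_{n+1} = y_n + z·[7/8·y_n + 1/8·y_{n+1}] ⇒ (1 − 1/8z)y_{n+1} = (1 + 7/8z)y_n
  R(z) = (1 + 7/8z)/(1 − 1/8z).

Need |R(x)|<1, x<0.
x=-1.39: |R|=0.1842
R=−1: 1+7/8x = −1+1/8x ⇒ -3/4x=2 ⇒ x=2/(-3/4)=-2.6667
Confirm numerically:
  x=-2.340: |R|=0.81044 <1
  x=-2.168: |R|=0.70574 <1
  x=-1.346: |R|=0.15215 <1
  x=-3.014: |R|=1.18921 >1
  x=-2.779: |R|=1.06253 >1
So |R|<1 on (-2.6667, 0).

left endpoint -2.6667.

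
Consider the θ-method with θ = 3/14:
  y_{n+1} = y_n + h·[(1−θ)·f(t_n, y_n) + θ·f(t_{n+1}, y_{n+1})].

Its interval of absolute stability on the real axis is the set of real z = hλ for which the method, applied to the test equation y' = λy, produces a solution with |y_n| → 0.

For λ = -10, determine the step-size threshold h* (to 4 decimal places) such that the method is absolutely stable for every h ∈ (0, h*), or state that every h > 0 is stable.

With y'=λy (z=hλ):
  y_{n+1} = y_n + z·[11/14·y_n + 3/14·y_{n+1}] ⇒ (1 − 3/14z)y_{n+1} = (1 + 11/14z)y_n
  ⇒ R(z) = (1 + 11/14z)/(1 − 3/14z).

Solve |R(x)|<1 on ℝ⁻.
x=-1.37: |R|=0.0591
R=−1: 1+11/14x = −1+3/14x ⇒ -4/7x=2 ⇒ x=2/(-4/7)=-3.5000
Confirm numerically:
  x=-2.586: |R|=0.66394 <1
  x=-2.388: |R|=0.57966 <1
  x=-2.171: |R|=0.48169 <1
  x=-1.935: |R|=0.36784 <1
  x=-4.009: |R|=1.15645 >1
  x=-3.771: |R|=1.08565 >1
  x=-3.642: |R|=1.04557 >1
Stable set (-3.5000, 0).

(-3.5000,0); λ=-10 ⇒ h* = (7/2)/10 = 0.3500.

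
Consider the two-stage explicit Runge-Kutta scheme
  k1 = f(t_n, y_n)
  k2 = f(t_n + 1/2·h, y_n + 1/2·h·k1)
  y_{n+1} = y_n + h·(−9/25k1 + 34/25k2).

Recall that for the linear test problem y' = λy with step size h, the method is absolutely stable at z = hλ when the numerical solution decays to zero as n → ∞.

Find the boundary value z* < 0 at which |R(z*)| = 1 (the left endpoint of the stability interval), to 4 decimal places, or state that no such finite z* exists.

left endpoint -1.4706.

Set f=λy, z=hλ:
  k1=λy_n ⇒ h·k1=z·y_n;  k2=λ(1+1/2z)y_n ⇒ h·k2=z(1+1/2z)y_n
  y_{n+1}/y_n = 1 − 9/25z + 34/25z(1+1/2z) = 1 + z + 17/25z²
  so R(z) = 1 + z + 17/25z².

Solve |R(x)|<1 on ℝ⁻.
x=-1.59: |R|=1.1291
R=1: x+17/25x²=0 ⇒ x=−25/17=-1.4706; min R=1−1/(4·17/25)=0.6324>−1
Confirm numerically:
  x=-1.018: |R|=0.68670 <1
  x=-0.995: |R|=0.67822 <1
  x=-0.896: |R|=0.64991 <1
  x=-0.814: |R|=0.63657 <1
  x=-1.932: |R|=1.60618 >1
  x=-1.893: |R|=1.54375 >1
Stable set (-1.4706, 0).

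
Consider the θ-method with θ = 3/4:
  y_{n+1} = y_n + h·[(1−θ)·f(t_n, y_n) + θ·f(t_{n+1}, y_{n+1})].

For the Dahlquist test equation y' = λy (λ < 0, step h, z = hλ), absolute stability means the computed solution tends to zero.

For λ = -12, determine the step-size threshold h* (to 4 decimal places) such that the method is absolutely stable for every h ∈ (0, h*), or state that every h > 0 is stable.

Test eqn y'=λy, z=hλ:
  y_{n+1} = y_n + z·[1/4·y_n + 3/4·y_{n+1}] ⇒ (1 − 3/4z)y_{n+1} = (1 + 1/4z)y_n
  so R(z) = (1 + 1/4z)/(1 − 3/4z).

Boundary: |R(x)|=1, x<0.
x=-0.75: |R|=0.5200
x=-2: |R|=0.2000
x=-10: |R|=0.1765
x=-100: |R|=0.3158
θ=3/4≥1/2 ⇒ |1+1/4x|<|1−3/4x| ∀x<0 ⇒ unbounded interval.

unbounded; (−∞, 0). Any h>0 works for λ=-12.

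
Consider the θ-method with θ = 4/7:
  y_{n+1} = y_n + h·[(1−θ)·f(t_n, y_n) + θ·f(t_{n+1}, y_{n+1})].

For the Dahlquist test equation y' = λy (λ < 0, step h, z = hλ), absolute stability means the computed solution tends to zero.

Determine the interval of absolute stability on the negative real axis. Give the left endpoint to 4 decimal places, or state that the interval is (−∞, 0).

(−∞, 0) — no finite endpoint.

On y'=λy, z=hλ:
  y_{n+1} = y_n + z·[3/7·y_n + 4/7·y_{n+1}] ⇒ (1 − 4/7z)y_{n+1} = (1 + 3/7z)y_n
  so R(z) = (1 + 3/7z)/(1 − 4/7z).

Solve |R(x)|<1 on ℝ⁻.
x=-0.38: |R|=0.6878
x=-2: |R|=0.0667
x=-10: |R|=0.4894
x=-100: |R|=0.7199
θ=4/7≥1/2 ⇒ |1+3/7x|<|1−4/7x| ∀x<0 ⇒ interval (−∞,0).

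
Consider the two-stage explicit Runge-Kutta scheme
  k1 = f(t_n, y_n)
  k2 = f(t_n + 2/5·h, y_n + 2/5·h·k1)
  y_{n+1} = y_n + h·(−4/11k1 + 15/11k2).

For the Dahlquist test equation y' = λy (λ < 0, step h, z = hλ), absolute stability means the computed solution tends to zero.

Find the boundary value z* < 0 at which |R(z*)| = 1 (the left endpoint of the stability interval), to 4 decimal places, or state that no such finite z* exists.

Test eqn y'=λy, z=hλ:
  k1=λy_n ⇒ h·k1=z·y_n;  k2=λ(1+2/5z)y_n ⇒ h·k2=z(1+2/5z)y_n
  y_{n+1}/y_n = 1 − 4/11z + 15/11z(1+2/5z) = 1 + z + 6/11z²
  so R(z) = 1 + z + 6/11z².

Find x<0 with |R(x)|<1.
x=-0.62: |R|=0.5897
R=1: x+6/11x²=0 ⇒ x=−11/6=-1.8333; min R=1−1/(4·6/11)=0.5417>−1
Confirm numerically:
  x=-1.389: |R|=0.66336 <1
  x=-1.059: |R|=0.55272 <1
  x=-1.031: |R|=0.54880 <1
  x=-0.758: |R|=0.55540 <1
  x=-2.059: |R|=1.25344 >1
  x=-1.890: |R|=1.05842 >1
So |R|<1 on (-1.8333, 0).

z* = -1.8333.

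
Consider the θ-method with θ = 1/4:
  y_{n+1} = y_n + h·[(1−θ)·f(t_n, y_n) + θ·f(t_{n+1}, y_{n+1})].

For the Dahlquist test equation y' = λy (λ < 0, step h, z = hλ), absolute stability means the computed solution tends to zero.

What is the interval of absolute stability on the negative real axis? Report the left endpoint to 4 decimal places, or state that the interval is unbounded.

Test eqn y'=λy, z=hλ:
  y_{n+1} = y_n + z·[3/4·y_n + 1/4·y_{n+1}] ⇒ (1 − 1/4z)y_{n+1} = (1 + 3/4z)y_n
  Hence R(z) = (1 + 3/4z)/(1 − 1/4z).

Boundary: |R(x)|=1, x<0.
x=-0.93: |R|=0.2454
R=−1: 1+3/4x = −1+1/4x ⇒ -1/2x=2 ⇒ x=2/(-1/2)=-4.0000
Confirm numerically:
  x=-3.531: |R|=0.87545 <1
  x=-3.209: |R|=0.78055 <1
  x=-2.703: |R|=0.61301 <1
  x=-2.153: |R|=0.39964 <1
  x=-4.386: |R|=1.09206 >1
  x=-4.160: |R|=1.03922 >1
  x=-4.092: |R|=1.02274 >1
So |R|<1 on (-4.0000, 0).

z∈(-4.0000,0).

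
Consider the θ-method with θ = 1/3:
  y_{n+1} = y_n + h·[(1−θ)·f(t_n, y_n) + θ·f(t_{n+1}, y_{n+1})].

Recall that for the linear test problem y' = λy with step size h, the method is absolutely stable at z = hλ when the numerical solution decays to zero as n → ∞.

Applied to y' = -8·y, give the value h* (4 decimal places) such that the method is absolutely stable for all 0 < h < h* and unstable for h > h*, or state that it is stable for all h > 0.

With y'=λy (z=hλ):
  y_{n+1} = y_n + z·[2/3·y_n + 1/3·y_{n+1}] ⇒ (1 − 1/3z)y_{n+1} = (1 + 2/3z)y_n
  so R(z) = (1 + 2/3z)/(1 − 1/3z).

Need |R(x)|<1, x<0.
x=-1.24: |R|=0.1226
R=−1: 1+2/3x = −1+1/3x ⇒ -1/3x=2 ⇒ x=2/(-1/3)=-6.0000
Confirm numerically:
  x=-5.939: |R|=0.99318 <1
  x=-4.180: |R|=0.74652 <1
  x=-3.655: |R|=0.64763 <1
  x=-3.300: |R|=0.57143 <1
  x=-6.538: |R|=1.05641 >1
  x=-6.309: |R|=1.03319 >1
  x=-6.253: |R|=1.02734 >1
So |R|<1 on (-6.0000, 0).

(-6.0000,0); λ=-8 ⇒ h* = (6)/8 = 0.7500.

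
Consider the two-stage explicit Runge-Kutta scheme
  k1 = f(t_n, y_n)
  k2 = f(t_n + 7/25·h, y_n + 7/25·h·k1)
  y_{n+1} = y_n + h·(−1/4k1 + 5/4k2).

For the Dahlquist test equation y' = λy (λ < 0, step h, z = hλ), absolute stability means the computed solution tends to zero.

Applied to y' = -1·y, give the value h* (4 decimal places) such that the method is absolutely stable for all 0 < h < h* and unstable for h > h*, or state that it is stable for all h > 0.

On y'=λy, z=hλ:
  k1=λy_n ⇒ h·k1=z·y_n;  k2=λ(1+7/25z)y_n ⇒ h·k2=z(1+7/25z)y_n
  y_{n+1}/y_n = 1 − 1/4z + 5/4z(1+7/25z) = 1 + z + 7/20z²
  Hence R(z) = 1 + z + 7/20z².

Find x<0 with |R(x)|<1.
x=-1.36: |R|=0.2874
R=1: x+7/20x²=0 ⇒ x=−20/7=-2.8571; min R=1−1/(4·7/20)=0.2857>−1
Confirm numerically:
  x=-2.586: |R|=0.75459 <1
  x=-2.505: |R|=0.69126 <1
  x=-1.615: |R|=0.29788 <1
  x=-3.278: |R|=1.48285 >1
  x=-3.271: |R|=1.47380 >1
  x=-2.926: |R|=1.07052 >1
Interval (-2.8571, 0).

(-2.8571,0); λ=-1 ⇒ h* = (20/7)/1 = 2.8571.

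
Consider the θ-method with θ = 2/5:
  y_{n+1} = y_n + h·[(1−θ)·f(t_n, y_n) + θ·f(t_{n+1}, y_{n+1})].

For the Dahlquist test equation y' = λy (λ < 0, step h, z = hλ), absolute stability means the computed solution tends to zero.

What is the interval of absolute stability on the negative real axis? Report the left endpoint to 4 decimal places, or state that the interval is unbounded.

With y'=λy (z=hλ):
  y_{n+1} = y_n + z·[3/5·y_n + 2/5·y_{n+1}] ⇒ (1 − 2/5z)y_{n+1} = (1 + 3/5z)y_n
  Hence R(z) = (1 + 3/5z)/(1 − 2/5z).

Find x<0 with |R(x)|<1.
x=-0.73: |R|=0.4350
R=−1: 1+3/5x = −1+2/5x ⇒ -1/5x=2 ⇒ x=2/(-1/5)=-10.0000
Confirm numerically:
  x=-9.367: |R|=0.97333 <1
  x=-7.332: |R|=0.86432 <1
  x=-4.866: |R|=0.65151 <1
  x=-10.466: |R|=1.01797 >1
  x=-10.320: |R|=1.01248 >1
So |R|<1 on (-10.0000, 0).

z∈(-10.0000,0).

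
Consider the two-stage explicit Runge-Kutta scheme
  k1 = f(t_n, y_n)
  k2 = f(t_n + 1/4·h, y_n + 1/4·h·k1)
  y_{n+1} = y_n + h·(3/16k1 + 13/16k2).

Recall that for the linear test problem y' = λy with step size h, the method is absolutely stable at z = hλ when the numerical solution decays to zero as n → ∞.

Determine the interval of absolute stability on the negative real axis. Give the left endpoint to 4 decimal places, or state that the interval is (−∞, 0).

(-4.9231, 0).

Set f=λy, z=hλ:
  k1=λy_n ⇒ h·k1=z·y_n;  k2=λ(1+1/4z)y_n ⇒ h·k2=z(1+1/4z)y_n
  y_{n+1}/y_n = 1 + 3/16z + 13/16z(1+1/4z) = 1 + z + 13/64z²
  so R(z) = 1 + z + 13/64z².

Find x<0 with |R(x)|<1.
x=-1.58: |R|=0.0729
R=1: x+13/64x²=0 ⇒ x=−64/13=-4.9231; min R=1−1/(4·13/64)=-0.2308>−1
Confirm numerically:
  x=-4.592: |R|=0.69119 <1
  x=-3.935: |R|=0.21023 <1
  x=-3.278: |R|=0.09536 <1
  x=-2.175: |R|=0.21409 <1
  x=-5.356: |R|=1.47099 >1
  x=-5.054: |R|=1.13440 >1
  x=-4.992: |R|=1.06989 >1
Stable set (-4.9231, 0).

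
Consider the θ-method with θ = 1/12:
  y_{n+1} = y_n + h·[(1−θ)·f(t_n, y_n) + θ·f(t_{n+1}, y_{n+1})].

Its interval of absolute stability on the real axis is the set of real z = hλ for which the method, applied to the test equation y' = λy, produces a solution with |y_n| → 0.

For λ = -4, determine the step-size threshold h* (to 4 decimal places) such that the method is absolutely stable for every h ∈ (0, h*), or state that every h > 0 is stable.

Test eqn y'=λy, z=hλ:
  y_{n+1} = y_n + z·[11/12·y_n + 1/12·y_{n+1}] ⇒ (1 − 1/12z)y_{n+1} = (1 + 11/12z)y_n
  Hence R(z) = (1 + 11/12z)/(1 − 1/12z).

Boundary: |R(x)|=1, x<0.
x=-1.19: |R|=0.0826
R=−1: 1+11/12x = −1+1/12x ⇒ -5/6x=2 ⇒ x=2/(-5/6)=-2.4000
Confirm numerically:
  x=-1.526: |R|=0.35384 <1
  x=-1.499: |R|=0.33254 <1
  x=-1.178: |R|=0.07270 <1
  x=-2.839: |R|=1.29584 >1
  x=-2.432: |R|=1.02217 >1
Stable set (-2.4000, 0).

(-2.4000,0); λ=-4 ⇒ h* = (12/5)/4 = 0.6000.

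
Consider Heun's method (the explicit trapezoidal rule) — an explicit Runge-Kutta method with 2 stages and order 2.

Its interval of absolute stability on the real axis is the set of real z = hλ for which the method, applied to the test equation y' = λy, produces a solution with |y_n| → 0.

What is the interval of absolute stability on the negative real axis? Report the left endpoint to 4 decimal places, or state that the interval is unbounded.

With y'=λy (z=hλ):
  order 2, 2-stage ⇒ R(z)=1+z+z^2/2
  (e.g. R(-1.27)=0.53645, |R|=0.53645)

Find x<0 with |R(x)|<1.
x=-1.27: |R|=0.5364
|R(-2.26)|=1.2938 |R(-1.67)|=0.7244 |R(-0.9)|=0.5050
Bisect:
  x_lo=-2.3435 |R|=1.4025  x_hi=-0.1936 |R|=0.8251
  mid=-1.26856 |R|=0.53606 →hi
  mid=-1.80603 |R|=0.82484 →hi
  mid=-2.07477 |R|=1.07756 →lo
  mid=-1.94040 |R|=0.94218 →hi
  mid=-2.00758 |R|=1.00761 →lo
  mid=-1.97399 |R|=0.97433 →hi
  mid=-1.99079 |R|=0.99083 →hi
  mid=-1.99918 |R|=0.99918 →hi
  mid=-2.00338 |R|=1.00339 →lo
  mid=-2.00128 |R|=1.00128 →lo
  ...
  [-2.00010,-1.99997] ⇒ x*=-2.0000
Stable set (-2.0000, 0).

(-2.0000, 0).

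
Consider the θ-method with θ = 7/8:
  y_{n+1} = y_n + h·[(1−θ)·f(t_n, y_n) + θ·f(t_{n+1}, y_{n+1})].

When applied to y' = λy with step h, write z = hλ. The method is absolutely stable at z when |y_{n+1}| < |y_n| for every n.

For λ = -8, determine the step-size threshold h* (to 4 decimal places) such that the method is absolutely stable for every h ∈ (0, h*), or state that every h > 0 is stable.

With y'=λy (z=hλ):
  y_{n+1} = y_n + z·[1/8·y_n + 7/8·y_{n+1}] ⇒ (1 − 7/8z)y_{n+1} = (1 + 1/8z)y_n
  Hence R(z) = (1 + 1/8z)/(1 − 7/8z).

Need |R(x)|<1, x<0.
x=-1.02: |R|=0.4610
x=-2: |R|=0.2727
x=-10: |R|=0.0256
x=-100: |R|=0.1299
θ=7/8≥1/2 ⇒ |1+1/8x|<|1−7/8x| ∀x<0 ⇒ unbounded interval.

interval (−∞, 0). Any h>0 works for λ=-8.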